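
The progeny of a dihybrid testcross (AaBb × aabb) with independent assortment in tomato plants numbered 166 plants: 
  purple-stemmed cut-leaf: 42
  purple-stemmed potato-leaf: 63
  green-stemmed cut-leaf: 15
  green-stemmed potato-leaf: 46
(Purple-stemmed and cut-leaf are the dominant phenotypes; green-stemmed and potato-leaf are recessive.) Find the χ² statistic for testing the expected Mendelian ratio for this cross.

28.554

A dihybrid testcross with independent assortment gives a 1:1:1:1 ratio.
Expected counts for N = 166 under a 1:1:1:1 ratio (total parts = 4):
  purple-stemmed cut-leaf: 166 × 1/4 = 41.5
  purple-stemmed potato-leaf: 166 × 1/4 = 41.5
  green-stemmed cut-leaf: 166 × 1/4 = 41.5
  green-stemmed potato-leaf: 166 × 1/4 = 41.5
χ² = Σ (O − E)² / E
  purple-stemmed cut-leaf: (42 − 41.5)² / 41.5 = 0.0060
  purple-stemmed potato-leaf: (63 − 41.5)² / 41.5 = 11.1386
  green-stemmed cut-leaf: (15 − 41.5)² / 41.5 = 16.9217
  green-stemmed potato-leaf: (46 − 41.5)² / 41.5 = 0.4880
χ² = 0.0060 + 11.1386 + 16.9217 + 0.4880 = 28.5543 ≈ 28.554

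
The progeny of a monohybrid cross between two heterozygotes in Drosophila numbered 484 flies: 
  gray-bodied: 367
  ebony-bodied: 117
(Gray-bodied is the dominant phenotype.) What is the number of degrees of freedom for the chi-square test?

1

For a monohybrid cross between heterozygotes with complete dominance, the expected phenotypic ratio is 3:1.
A goodness-of-fit test with 2 phenotype classes has df = 2 − 1 = 1.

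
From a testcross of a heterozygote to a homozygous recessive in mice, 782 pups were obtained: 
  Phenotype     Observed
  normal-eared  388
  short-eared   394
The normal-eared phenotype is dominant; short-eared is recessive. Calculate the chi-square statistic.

A testcross of a heterozygote (Aa × aa) gives a 1:1 phenotypic ratio.
The 1:1 ratio has 2 parts, so with N = 782 the expected counts are:
  normal-eared: 782 × 1/2 = 391
  short-eared: 782 × 1/2 = 391
χ² = Σ (O − E)² / E
  normal-eared: (388 − 391)² / 391 = 0.0230
  short-eared: (394 − 391)² / 391 = 0.0230
χ² = 0.0230 + 0.0230 = 0.046

0.046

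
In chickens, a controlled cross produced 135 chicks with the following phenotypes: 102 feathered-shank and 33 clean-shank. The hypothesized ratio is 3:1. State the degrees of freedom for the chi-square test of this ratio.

A goodness-of-fit test with 2 phenotype classes has df = 2 − 1 = 1.

1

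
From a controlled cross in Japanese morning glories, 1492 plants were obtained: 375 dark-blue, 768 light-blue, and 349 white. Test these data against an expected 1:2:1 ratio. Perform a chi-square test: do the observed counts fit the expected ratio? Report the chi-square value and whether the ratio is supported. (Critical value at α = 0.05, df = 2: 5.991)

2.204; consistent

Expected counts for N = 1492 under a 1:2:1 ratio (total parts = 4):
  dark-blue: 1492 × 1/4 = 373
  light-blue: 1492 × 2/4 = 746
  white: 1492 × 1/4 = 373
χ² = Σ (O − E)² / E
  dark-blue: (375 − 373)² / 373 = 0.0107
  light-blue: (768 − 746)² / 746 = 0.6488
  white: (349 − 373)² / 373 = 1.5442
χ² = 0.0107 + 0.6488 + 1.5442 = 2.2037 ≈ 2.204
Degrees of freedom = 3 − 1 = 2; critical value at α = 0.05 is 5.991.
Since 2.204 < 5.991, we fail to reject the null hypothesis — the data are consistent with the 1:2:1 ratio.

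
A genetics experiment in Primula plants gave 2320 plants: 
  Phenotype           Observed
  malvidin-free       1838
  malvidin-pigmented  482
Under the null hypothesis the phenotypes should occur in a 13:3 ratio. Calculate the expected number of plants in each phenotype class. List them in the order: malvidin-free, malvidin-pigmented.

The 13:3 ratio has 16 parts, so with N = 2320 the expected counts are:
  malvidin-free: 2320 × 13/16 = 1885
  malvidin-pigmented: 2320 × 3/16 = 435

1885, 435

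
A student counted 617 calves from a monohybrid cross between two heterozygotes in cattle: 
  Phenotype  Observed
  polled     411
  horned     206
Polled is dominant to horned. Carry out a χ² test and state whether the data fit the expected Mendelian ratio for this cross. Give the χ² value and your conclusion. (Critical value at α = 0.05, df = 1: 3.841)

23.149; not consistent

For a monohybrid cross between heterozygotes with complete dominance, the expected phenotypic ratio is 3:1.
Expected counts for N = 617 under a 3:1 ratio (total parts = 4):
  polled: 617 × 3/4 = 462.75
  horned: 617 × 1/4 = 154.25
χ² = Σ (O − E)² / E
  polled: (411 − 462.75)² / 462.75 = 5.7873
  horned: (206 − 154.25)² / 154.25 = 17.3618
χ² = 5.7873 + 17.3618 = 23.1491 ≈ 23.149
Degrees of freedom = 2 − 1 = 1; critical value at α = 0.05 is 3.841.
Since 23.149 > 3.841, we reject the null hypothesis — the data do not fit the 3:1 ratio.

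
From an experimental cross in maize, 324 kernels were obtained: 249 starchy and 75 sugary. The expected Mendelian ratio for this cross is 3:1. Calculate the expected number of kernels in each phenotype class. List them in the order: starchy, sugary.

Under the 3:1 hypothesis (Σ ratio = 4, N = 324):
  starchy: 324 × 3/4 = 243
  sugary: 324 × 1/4 = 81

243, 81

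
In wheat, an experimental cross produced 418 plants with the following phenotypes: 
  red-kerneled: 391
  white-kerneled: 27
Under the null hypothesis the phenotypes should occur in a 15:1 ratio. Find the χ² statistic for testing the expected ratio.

0.031

Expected counts for N = 418 under a 15:1 ratio (total parts = 16):
  red-kerneled: 418 × 15/16 = 391.875
  white-kerneled: 418 × 1/16 = 26.125
χ² = Σ (O − E)² / E
  red-kerneled: (391 − 391.875)² / 391.875 = 0.0020
  white-kerneled: (27 − 26.125)² / 26.125 = 0.0293
χ² = 0.0020 + 0.0293 = 0.0313 ≈ 0.031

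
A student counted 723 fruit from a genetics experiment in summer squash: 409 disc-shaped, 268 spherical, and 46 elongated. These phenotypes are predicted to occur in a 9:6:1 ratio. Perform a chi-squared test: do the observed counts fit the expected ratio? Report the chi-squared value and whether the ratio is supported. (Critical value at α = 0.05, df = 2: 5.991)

Expected counts for N = 723 under a 9:6:1 ratio (total parts = 16):
  disc-shaped: 723 × 9/16 = 406.6875
  spherical: 723 × 6/16 = 271.125
  elongated: 723 × 1/16 = 45.1875
χ² = Σ (O − E)² / E
  disc-shaped: (409 − 406.6875)² / 406.6875 = 0.0131
  spherical: (268 − 271.125)² / 271.125 = 0.0360
  elongated: (46 − 45.1875)² / 45.1875 = 0.0146
χ² = 0.0131 + 0.0360 + 0.0146 = 0.0637 ≈ 0.064
Degrees of freedom = 3 − 1 = 2; critical value at α = 0.05 is 5.991.
Since 0.064 < 5.991, we fail to reject the null hypothesis — the data are consistent with the 9:6:1 ratio.

0.064; consistent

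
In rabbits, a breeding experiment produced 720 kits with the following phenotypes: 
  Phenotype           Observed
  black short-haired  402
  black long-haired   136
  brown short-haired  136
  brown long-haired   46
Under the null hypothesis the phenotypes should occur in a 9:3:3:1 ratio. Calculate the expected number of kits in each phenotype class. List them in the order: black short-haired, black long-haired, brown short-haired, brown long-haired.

405, 135, 135, 45

Total ratio parts = 16. Expected numbers out of 720:
  black short-haired: 720 × 9/16 = 405
  black long-haired: 720 × 3/16 = 135
  brown short-haired: 720 × 3/16 = 135
  brown long-haired: 720 × 1/16 = 45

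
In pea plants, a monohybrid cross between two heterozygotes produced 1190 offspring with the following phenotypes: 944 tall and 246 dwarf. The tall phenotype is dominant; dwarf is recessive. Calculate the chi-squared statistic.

For a monohybrid cross between heterozygotes with complete dominance, the expected phenotypic ratio is 3:1.
Expected counts for N = 1190 under a 3:1 ratio (total parts = 4):
  tall: 1190 × 3/4 = 892.5
  dwarf: 1190 × 1/4 = 297.5
χ² = Σ (O − E)² / E
  tall: (944 − 892.5)² / 892.5 = 2.9717
  dwarf: (246 − 297.5)² / 297.5 = 8.9151
χ² = 2.9717 + 8.9151 = 11.8868 ≈ 11.887

11.887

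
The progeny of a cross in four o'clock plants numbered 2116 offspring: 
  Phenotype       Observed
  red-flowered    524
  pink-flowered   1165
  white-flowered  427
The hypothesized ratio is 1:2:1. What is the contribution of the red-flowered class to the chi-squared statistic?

The 1:2:1 ratio has 4 parts, so with N = 2116 the expected counts are:
  red-flowered: 2116 × 1/4 = 529
  pink-flowered: 2116 × 2/4 = 1058
  white-flowered: 2116 × 1/4 = 529
Contribution of red-flowered: (524 − 529)² / 529 = 0.0473

0.047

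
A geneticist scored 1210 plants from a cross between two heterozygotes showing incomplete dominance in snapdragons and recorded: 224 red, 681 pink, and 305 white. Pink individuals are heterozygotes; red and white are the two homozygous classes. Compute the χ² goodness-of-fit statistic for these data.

29.939

With incomplete dominance, a heterozygote × heterozygote cross gives a 1:2:1 phenotypic ratio.
The 1:2:1 ratio has 4 parts, so with N = 1210 the expected counts are:
  red: 1210 × 1/4 = 302.5
  pink: 1210 × 2/4 = 605
  white: 1210 × 1/4 = 302.5
χ² = Σ (O − E)² / E
  red: (224 − 302.5)² / 302.5 = 20.3711
  pink: (681 − 605)² / 605 = 9.5471
  white: (305 − 302.5)² / 302.5 = 0.0207
χ² = 20.3711 + 9.5471 + 0.0207 = 29.9389 ≈ 29.939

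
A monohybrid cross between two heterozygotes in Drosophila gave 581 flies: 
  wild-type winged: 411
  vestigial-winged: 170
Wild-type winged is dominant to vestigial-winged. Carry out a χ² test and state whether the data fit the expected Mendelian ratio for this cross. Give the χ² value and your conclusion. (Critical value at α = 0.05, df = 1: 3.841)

For a monohybrid cross between heterozygotes with complete dominance, the expected phenotypic ratio is 3:1.
Expected counts for N = 581 under a 3:1 ratio (total parts = 4):
  wild-type winged: 581 × 3/4 = 435.75
  vestigial-winged: 581 × 1/4 = 145.25
χ² = Σ (O − E)² / E
  wild-type winged: (411 − 435.75)² / 435.75 = 1.4058
  vestigial-winged: (170 − 145.25)² / 145.25 = 4.2173
χ² = 1.4058 + 4.2173 = 5.6231 ≈ 5.623
Degrees of freedom = 2 − 1 = 1; critical value at α = 0.05 is 3.841.
Since 5.623 > 3.841, we reject the null hypothesis — the data do not fit the 3:1 ratio.

5.623; not consistent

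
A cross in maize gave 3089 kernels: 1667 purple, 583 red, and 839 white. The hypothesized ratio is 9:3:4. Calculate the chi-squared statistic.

The 9:3:4 ratio has 16 parts, so with N = 3089 the expected counts are:
  purple: 3089 × 9/16 = 1737.5625
  red: 3089 × 3/16 = 579.1875
  white: 3089 × 4/16 = 772.25
χ² = Σ (O − E)² / E
  purple: (1667 − 1737.5625)² / 1737.5625 = 2.8655
  red: (583 − 579.1875)² / 579.1875 = 0.0251
  white: (839 − 772.25)² / 772.25 = 5.7696
χ² = 2.8655 + 0.0251 + 5.7696 = 8.6602 ≈ 8.660

8.660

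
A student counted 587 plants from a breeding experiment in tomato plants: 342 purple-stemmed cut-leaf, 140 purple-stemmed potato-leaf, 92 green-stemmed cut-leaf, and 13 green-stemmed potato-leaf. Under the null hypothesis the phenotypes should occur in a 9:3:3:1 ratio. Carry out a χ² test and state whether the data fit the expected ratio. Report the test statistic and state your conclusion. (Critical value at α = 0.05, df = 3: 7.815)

26.824; not consistent

Expected counts for N = 587 under a 9:3:3:1 ratio (total parts = 16):
  purple-stemmed cut-leaf: 587 × 9/16 = 330.1875
  purple-stemmed potato-leaf: 587 × 3/16 = 110.0625
  green-stemmed cut-leaf: 587 × 3/16 = 110.0625
  green-stemmed potato-leaf: 587 × 1/16 = 36.6875
χ² = Σ (O − E)² / E
  purple-stemmed cut-leaf: (342 − 330.1875)² / 330.1875 = 0.4226
  purple-stemmed potato-leaf: (140 − 110.0625)² / 110.0625 = 8.1431
  green-stemmed cut-leaf: (92 − 110.0625)² / 110.0625 = 2.9643
  green-stemmed potato-leaf: (13 − 36.6875)² / 36.6875 = 15.2940
χ² = 0.4226 + 8.1431 + 2.9643 + 15.2940 = 26.824
Degrees of freedom = 4 − 1 = 3; critical value at α = 0.05 is 7.815.
Since 26.824 > 7.815, we reject the null hypothesis — the data do not fit the 9:3:3:1 ratio.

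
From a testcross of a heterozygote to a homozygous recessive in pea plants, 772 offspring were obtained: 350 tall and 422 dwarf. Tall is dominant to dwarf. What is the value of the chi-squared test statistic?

6.715

A testcross of a heterozygote (Aa × aa) gives a 1:1 phenotypic ratio.
The 1:1 ratio has 2 parts, so with N = 772 the expected counts are:
  tall: 772 × 1/2 = 386
  dwarf: 772 × 1/2 = 386
χ² = Σ (O − E)² / E
  tall: (350 − 386)² / 386 = 3.3575
  dwarf: (422 − 386)² / 386 = 3.3575
χ² = 3.3575 + 3.3575 = 6.715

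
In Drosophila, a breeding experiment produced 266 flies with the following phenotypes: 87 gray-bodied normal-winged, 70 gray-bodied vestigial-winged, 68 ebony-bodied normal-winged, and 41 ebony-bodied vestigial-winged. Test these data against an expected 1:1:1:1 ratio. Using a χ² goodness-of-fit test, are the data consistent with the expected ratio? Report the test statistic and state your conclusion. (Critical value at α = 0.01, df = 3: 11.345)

Under the 1:1:1:1 hypothesis (Σ ratio = 4, N = 266):
  gray-bodied normal-winged: 266 × 1/4 = 66.5
  gray-bodied vestigial-winged: 266 × 1/4 = 66.5
  ebony-bodied normal-winged: 266 × 1/4 = 66.5
  ebony-bodied vestigial-winged: 266 × 1/4 = 66.5
χ² = Σ (O − E)² / E
  gray-bodied normal-winged: (87 − 66.5)² / 66.5 = 6.3195
  gray-bodied vestigial-winged: (70 − 66.5)² / 66.5 = 0.1842
  ebony-bodied normal-winged: (68 − 66.5)² / 66.5 = 0.0338
  ebony-bodied vestigial-winged: (41 − 66.5)² / 66.5 = 9.7782
χ² = 6.3195 + 0.1842 + 0.0338 + 9.7782 = 16.3157 ≈ 16.316
Degrees of freedom = 4 − 1 = 3; critical value at α = 0.01 is 11.345.
Since 16.316 > 11.345, we reject the null hypothesis — the data do not fit the 1:1:1:1 ratio.

16.316; not consistent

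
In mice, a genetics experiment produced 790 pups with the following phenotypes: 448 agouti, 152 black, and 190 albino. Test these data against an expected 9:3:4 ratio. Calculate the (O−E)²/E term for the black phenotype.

0.101

Under the 9:3:4 hypothesis (Σ ratio = 16, N = 790):
  agouti: 790 × 9/16 = 444.375
  black: 790 × 3/16 = 148.125
  albino: 790 × 4/16 = 197.5
Contribution of black: (152 − 148.125)² / 148.125 = 0.1014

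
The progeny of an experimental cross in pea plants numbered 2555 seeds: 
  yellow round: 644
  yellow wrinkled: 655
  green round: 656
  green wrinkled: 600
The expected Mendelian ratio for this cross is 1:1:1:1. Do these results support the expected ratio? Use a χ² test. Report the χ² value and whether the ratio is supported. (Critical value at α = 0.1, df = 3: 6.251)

3.273; consistent

The 1:1:1:1 ratio has 4 parts, so with N = 2555 the expected counts are:
  yellow round: 2555 × 1/4 = 638.75
  yellow wrinkled: 2555 × 1/4 = 638.75
  green round: 2555 × 1/4 = 638.75
  green wrinkled: 2555 × 1/4 = 638.75
χ² = Σ (O − E)² / E
  yellow round: (644 − 638.75)² / 638.75 = 0.0432
  yellow wrinkled: (655 − 638.75)² / 638.75 = 0.4134
  green round: (656 − 638.75)² / 638.75 = 0.4659
  green wrinkled: (600 − 638.75)² / 638.75 = 2.3508
χ² = 0.0432 + 0.4134 + 0.4659 + 2.3508 = 3.2733 ≈ 3.273
Degrees of freedom = 4 − 1 = 3; critical value at α = 0.1 is 6.251.
Since 3.273 < 6.251, we fail to reject the null hypothesis — the data are consistent with the 1:1:1:1 ratio.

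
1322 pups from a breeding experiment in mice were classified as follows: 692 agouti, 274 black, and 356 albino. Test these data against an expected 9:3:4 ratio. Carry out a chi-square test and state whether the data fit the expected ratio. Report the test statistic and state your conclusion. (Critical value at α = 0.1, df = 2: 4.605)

8.305; not consistent

Expected counts for N = 1322 under a 9:3:4 ratio (total parts = 16):
  agouti: 1322 × 9/16 = 743.625
  black: 1322 × 3/16 = 247.875
  albino: 1322 × 4/16 = 330.5
χ² = Σ (O − E)² / E
  agouti: (692 − 743.625)² / 743.625 = 3.5840
  black: (274 − 247.875)² / 247.875 = 2.7535
  albino: (356 − 330.5)² / 330.5 = 1.9675
χ² = 3.5840 + 2.7535 + 1.9675 = 8.305
Degrees of freedom = 3 − 1 = 2; critical value at α = 0.1 is 4.605.
Since 8.305 > 4.605, we reject the null hypothesis — the data do not fit the 9:3:4 ratio.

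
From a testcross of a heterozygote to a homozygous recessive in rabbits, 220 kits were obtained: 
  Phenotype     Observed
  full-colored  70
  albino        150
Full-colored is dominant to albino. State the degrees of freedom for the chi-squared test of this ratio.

1

A testcross of a heterozygote (Aa × aa) gives a 1:1 phenotypic ratio.
A goodness-of-fit test with 2 phenotype classes has df = 2 − 1 = 1.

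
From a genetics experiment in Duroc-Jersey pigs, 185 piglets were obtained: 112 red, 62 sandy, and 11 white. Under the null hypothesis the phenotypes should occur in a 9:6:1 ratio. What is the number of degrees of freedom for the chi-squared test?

A goodness-of-fit test with 3 phenotype classes has df = 3 − 1 = 2.

2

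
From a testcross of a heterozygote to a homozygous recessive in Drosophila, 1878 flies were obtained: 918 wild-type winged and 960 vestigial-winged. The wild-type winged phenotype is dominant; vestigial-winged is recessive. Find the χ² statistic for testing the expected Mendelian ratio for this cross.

A testcross of a heterozygote (Aa × aa) gives a 1:1 phenotypic ratio.
Total ratio parts = 2. Expected numbers out of 1878:
  wild-type winged: 1878 × 1/2 = 939
  vestigial-winged: 1878 × 1/2 = 939
χ² = Σ (O − E)² / E
  wild-type winged: (918 − 939)² / 939 = 0.4696
  vestigial-winged: (960 − 939)² / 939 = 0.4696
χ² = 0.4696 + 0.4696 = 0.9392 ≈ 0.939

0.939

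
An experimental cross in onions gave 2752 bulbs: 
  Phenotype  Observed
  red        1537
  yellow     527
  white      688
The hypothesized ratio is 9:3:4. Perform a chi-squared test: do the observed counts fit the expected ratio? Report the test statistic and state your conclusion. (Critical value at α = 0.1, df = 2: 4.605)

The 9:3:4 ratio has 16 parts, so with N = 2752 the expected counts are:
  red: 2752 × 9/16 = 1548
  yellow: 2752 × 3/16 = 516
  white: 2752 × 4/16 = 688
χ² = Σ (O − E)² / E
  red: (1537 − 1548)² / 1548 = 0.0782
  yellow: (527 − 516)² / 516 = 0.2345
  white: (688 − 688)² / 688 = 0.0000
χ² = 0.0782 + 0.2345 + 0.0000 = 0.3127 ≈ 0.313
Degrees of freedom = 3 − 1 = 2; critical value at α = 0.1 is 4.605.
Since 0.313 < 4.605, we fail to reject the null hypothesis — the data are consistent with the 9:3:4 ratio.

0.313; consistent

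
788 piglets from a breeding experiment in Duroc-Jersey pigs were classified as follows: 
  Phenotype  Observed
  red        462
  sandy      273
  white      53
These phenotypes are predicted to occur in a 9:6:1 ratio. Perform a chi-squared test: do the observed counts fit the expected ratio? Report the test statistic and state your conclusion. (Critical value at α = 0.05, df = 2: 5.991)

2.792; consistent

Total ratio parts = 16. Expected numbers out of 788:
  red: 788 × 9/16 = 443.25
  sandy: 788 × 6/16 = 295.5
  white: 788 × 1/16 = 49.25
χ² = Σ (O − E)² / E
  red: (462 − 443.25)² / 443.25 = 0.7931
  sandy: (273 − 295.5)² / 295.5 = 1.7132
  white: (53 − 49.25)² / 49.25 = 0.2855
χ² = 0.7931 + 1.7132 + 0.2855 = 2.7918 ≈ 2.792
Degrees of freedom = 3 − 1 = 2; critical value at α = 0.05 is 5.991.
Since 2.792 < 5.991, we fail to reject the null hypothesis — the data are consistent with the 9:6:1 ratio.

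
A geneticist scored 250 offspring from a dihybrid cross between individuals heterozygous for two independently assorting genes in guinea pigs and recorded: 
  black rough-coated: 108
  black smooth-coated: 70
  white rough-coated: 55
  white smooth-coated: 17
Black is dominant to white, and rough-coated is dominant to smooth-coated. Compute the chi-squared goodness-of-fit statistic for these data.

A dihybrid F₂ with independent assortment and complete dominance at both loci gives a 9:3:3:1 phenotypic ratio.
Under the 9:3:3:1 hypothesis (Σ ratio = 16, N = 250):
  black rough-coated: 250 × 9/16 = 140.625
  black smooth-coated: 250 × 3/16 = 46.875
  white rough-coated: 250 × 3/16 = 46.875
  white smooth-coated: 250 × 1/16 = 15.625
χ² = Σ (O − E)² / E
  black rough-coated: (108 − 140.625)² / 140.625 = 7.5690
  black smooth-coated: (70 − 46.875)² / 46.875 = 11.4083
  white rough-coated: (55 − 46.875)² / 46.875 = 1.4083
  white smooth-coated: (17 − 15.625)² / 15.625 = 0.1210
χ² = 7.5690 + 11.4083 + 1.4083 + 0.1210 = 20.5066 ≈ 20.507

20.507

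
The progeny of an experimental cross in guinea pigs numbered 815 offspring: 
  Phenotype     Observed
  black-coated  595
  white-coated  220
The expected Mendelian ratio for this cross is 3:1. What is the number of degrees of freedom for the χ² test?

1

A goodness-of-fit test with 2 phenotype classes has df = 2 − 1 = 1.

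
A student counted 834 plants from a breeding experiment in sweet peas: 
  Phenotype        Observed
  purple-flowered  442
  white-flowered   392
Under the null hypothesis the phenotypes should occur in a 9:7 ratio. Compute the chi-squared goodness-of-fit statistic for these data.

3.585

Under the 9:7 hypothesis (Σ ratio = 16, N = 834):
  purple-flowered: 834 × 9/16 = 469.125
  white-flowered: 834 × 7/16 = 364.875
χ² = Σ (O − E)² / E
  purple-flowered: (442 − 469.125)² / 469.125 = 1.5684
  white-flowered: (392 − 364.875)² / 364.875 = 2.0165
χ² = 1.5684 + 2.0165 = 3.5849 ≈ 3.585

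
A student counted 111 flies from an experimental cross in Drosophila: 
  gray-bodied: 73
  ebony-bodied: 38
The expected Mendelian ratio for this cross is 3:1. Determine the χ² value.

5.048

Expected counts for N = 111 under a 3:1 ratio (total parts = 4):
  gray-bodied: 111 × 3/4 = 83.25
  ebony-bodied: 111 × 1/4 = 27.75
χ² = Σ (O − E)² / E
  gray-bodied: (73 − 83.25)² / 83.25 = 1.2620
  ebony-bodied: (38 − 27.75)² / 27.75 = 3.7860
χ² = 1.2620 + 3.7860 = 5.048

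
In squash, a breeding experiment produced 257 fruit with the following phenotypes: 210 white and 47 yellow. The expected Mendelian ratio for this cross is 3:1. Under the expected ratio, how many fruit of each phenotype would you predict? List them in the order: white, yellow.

Expected counts for N = 257 under a 3:1 ratio (total parts = 4):
  white: 257 × 3/4 = 192.75
  yellow: 257 × 1/4 = 64.25

192.75, 64.25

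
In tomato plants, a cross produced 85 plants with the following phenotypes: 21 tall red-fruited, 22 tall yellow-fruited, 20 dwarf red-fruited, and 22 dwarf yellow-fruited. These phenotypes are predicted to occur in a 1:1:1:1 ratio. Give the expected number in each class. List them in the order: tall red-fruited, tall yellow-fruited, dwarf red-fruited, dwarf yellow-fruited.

21.25, 21.25, 21.25, 21.25

Expected counts for N = 85 under a 1:1:1:1 ratio (total parts = 4):
  tall red-fruited: 85 × 1/4 = 21.25
  tall yellow-fruited: 85 × 1/4 = 21.25
  dwarf red-fruited: 85 × 1/4 = 21.25
  dwarf yellow-fruited: 85 × 1/4 = 21.25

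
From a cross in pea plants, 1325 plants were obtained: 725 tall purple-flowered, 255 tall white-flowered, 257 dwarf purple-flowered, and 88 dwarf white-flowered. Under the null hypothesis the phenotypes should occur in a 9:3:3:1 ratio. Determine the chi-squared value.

1.347

Total ratio parts = 16. Expected numbers out of 1325:
  tall purple-flowered: 1325 × 9/16 = 745.3125
  tall white-flowered: 1325 × 3/16 = 248.4375
  dwarf purple-flowered: 1325 × 3/16 = 248.4375
  dwarf white-flowered: 1325 × 1/16 = 82.8125
χ² = Σ (O − E)² / E
  tall purple-flowered: (725 − 745.3125)² / 745.3125 = 0.5536
  tall white-flowered: (255 − 248.4375)² / 248.4375 = 0.1733
  dwarf purple-flowered: (257 − 248.4375)² / 248.4375 = 0.2951
  dwarf white-flowered: (88 − 82.8125)² / 82.8125 = 0.3250
χ² = 0.5536 + 0.1733 + 0.2951 + 0.3250 = 1.347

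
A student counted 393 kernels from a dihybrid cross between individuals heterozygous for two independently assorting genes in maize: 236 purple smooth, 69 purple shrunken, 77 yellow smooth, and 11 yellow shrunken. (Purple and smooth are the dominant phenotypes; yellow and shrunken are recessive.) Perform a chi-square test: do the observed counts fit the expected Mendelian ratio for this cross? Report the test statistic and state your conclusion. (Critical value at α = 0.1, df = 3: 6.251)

8.945; not consistent

A dihybrid F₂ with independent assortment and complete dominance at both loci gives a 9:3:3:1 phenotypic ratio.
Expected counts for N = 393 under a 9:3:3:1 ratio (total parts = 16):
  purple smooth: 393 × 9/16 = 221.0625
  purple shrunken: 393 × 3/16 = 73.6875
  yellow smooth: 393 × 3/16 = 73.6875
  yellow shrunken: 393 × 1/16 = 24.5625
χ² = Σ (O − E)² / E
  purple smooth: (236 − 221.0625)² / 221.0625 = 1.0093
  purple shrunken: (69 − 73.6875)² / 73.6875 = 0.2982
  yellow smooth: (77 − 73.6875)² / 73.6875 = 0.1489
  yellow shrunken: (11 − 24.5625)² / 24.5625 = 7.4887
χ² = 1.0093 + 0.2982 + 0.1489 + 7.4887 = 8.9451 ≈ 8.945
Degrees of freedom = 4 − 1 = 3; critical value at α = 0.1 is 6.251.
Since 8.945 > 6.251, we reject the null hypothesis — the data do not fit the 9:3:3:1 ratio.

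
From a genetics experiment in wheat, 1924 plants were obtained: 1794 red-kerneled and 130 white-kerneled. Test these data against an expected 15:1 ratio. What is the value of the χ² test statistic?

Total ratio parts = 16. Expected numbers out of 1924:
  red-kerneled: 1924 × 15/16 = 1803.75
  white-kerneled: 1924 × 1/16 = 120.25
χ² = Σ (O − E)² / E
  red-kerneled: (1794 − 1803.75)² / 1803.75 = 0.0527
  white-kerneled: (130 − 120.25)² / 120.25 = 0.7905
χ² = 0.0527 + 0.7905 = 0.8432 ≈ 0.843

0.843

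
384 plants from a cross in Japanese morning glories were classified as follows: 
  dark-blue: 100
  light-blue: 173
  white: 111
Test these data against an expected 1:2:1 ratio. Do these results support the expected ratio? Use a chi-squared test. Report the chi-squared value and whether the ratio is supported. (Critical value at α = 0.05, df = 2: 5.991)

4.391; consistent

The 1:2:1 ratio has 4 parts, so with N = 384 the expected counts are:
  dark-blue: 384 × 1/4 = 96
  light-blue: 384 × 2/4 = 192
  white: 384 × 1/4 = 96
χ² = Σ (O − E)² / E
  dark-blue: (100 − 96)² / 96 = 0.1667
  light-blue: (173 − 192)² / 192 = 1.8802
  white: (111 − 96)² / 96 = 2.3438
χ² = 0.1667 + 1.8802 + 2.3438 = 4.3907 ≈ 4.391
Degrees of freedom = 3 − 1 = 2; critical value at α = 0.05 is 5.991.
Since 4.391 < 5.991, we fail to reject the null hypothesis — the data are consistent with the 1:2:1 ratio.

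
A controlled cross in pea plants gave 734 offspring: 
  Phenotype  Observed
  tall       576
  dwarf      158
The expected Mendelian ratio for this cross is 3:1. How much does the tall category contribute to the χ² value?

1.181

Expected counts for N = 734 under a 3:1 ratio (total parts = 4):
  tall: 734 × 3/4 = 550.5
  dwarf: 734 × 1/4 = 183.5
Contribution of tall: (576 − 550.5)² / 550.5 = 1.1812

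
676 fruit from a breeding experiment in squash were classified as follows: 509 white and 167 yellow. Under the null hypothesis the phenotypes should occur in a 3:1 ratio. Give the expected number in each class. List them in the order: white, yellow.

507, 169

Under the 3:1 hypothesis (Σ ratio = 4, N = 676):
  white: 676 × 3/4 = 507
  yellow: 676 × 1/4 = 169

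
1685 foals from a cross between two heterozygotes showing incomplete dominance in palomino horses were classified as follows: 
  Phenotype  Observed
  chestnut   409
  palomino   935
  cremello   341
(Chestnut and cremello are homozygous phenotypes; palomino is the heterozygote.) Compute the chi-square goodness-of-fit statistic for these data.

25.800

With incomplete dominance, a heterozygote × heterozygote cross gives a 1:2:1 phenotypic ratio.
Total ratio parts = 4. Expected numbers out of 1685:
  chestnut: 1685 × 1/4 = 421.25
  palomino: 1685 × 2/4 = 842.5
  cremello: 1685 × 1/4 = 421.25
χ² = Σ (O − E)² / E
  chestnut: (409 − 421.25)² / 421.25 = 0.3562
  palomino: (935 − 842.5)² / 842.5 = 10.1558
  cremello: (341 − 421.25)² / 421.25 = 15.2880
χ² = 0.3562 + 10.1558 + 15.2880 = 25.800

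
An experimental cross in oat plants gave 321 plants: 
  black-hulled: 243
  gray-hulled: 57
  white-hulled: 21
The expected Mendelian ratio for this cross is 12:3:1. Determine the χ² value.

0.234

Total ratio parts = 16. Expected numbers out of 321:
  black-hulled: 321 × 12/16 = 240.75
  gray-hulled: 321 × 3/16 = 60.1875
  white-hulled: 321 × 1/16 = 20.0625
χ² = Σ (O − E)² / E
  black-hulled: (243 − 240.75)² / 240.75 = 0.0210
  gray-hulled: (57 − 60.1875)² / 60.1875 = 0.1688
  white-hulled: (21 − 20.0625)² / 20.0625 = 0.0438
χ² = 0.0210 + 0.1688 + 0.0438 = 0.2336 ≈ 0.234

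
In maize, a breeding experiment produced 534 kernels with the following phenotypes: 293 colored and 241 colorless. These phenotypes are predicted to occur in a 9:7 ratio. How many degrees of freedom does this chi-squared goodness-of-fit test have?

A goodness-of-fit test with 2 phenotype classes has df = 2 − 1 = 1.

1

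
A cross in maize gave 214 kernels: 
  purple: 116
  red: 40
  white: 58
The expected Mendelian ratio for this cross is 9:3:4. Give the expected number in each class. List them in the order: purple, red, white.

Expected counts for N = 214 under a 9:3:4 ratio (total parts = 16):
  purple: 214 × 9/16 = 120.375
  red: 214 × 3/16 = 40.125
  white: 214 × 4/16 = 53.5

120.375, 40.125, 53.5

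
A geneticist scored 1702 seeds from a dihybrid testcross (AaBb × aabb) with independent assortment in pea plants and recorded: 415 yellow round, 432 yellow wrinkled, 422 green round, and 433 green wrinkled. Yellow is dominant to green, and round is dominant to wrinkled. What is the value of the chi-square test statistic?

0.519

A dihybrid testcross with independent assortment gives a 1:1:1:1 ratio.
The 1:1:1:1 ratio has 4 parts, so with N = 1702 the expected counts are:
  yellow round: 1702 × 1/4 = 425.5
  yellow wrinkled: 1702 × 1/4 = 425.5
  green round: 1702 × 1/4 = 425.5
  green wrinkled: 1702 × 1/4 = 425.5
χ² = Σ (O − E)² / E
  yellow round: (415 − 425.5)² / 425.5 = 0.2591
  yellow wrinkled: (432 − 425.5)² / 425.5 = 0.0993
  green round: (422 − 425.5)² / 425.5 = 0.0288
  green wrinkled: (433 − 425.5)² / 425.5 = 0.1322
χ² = 0.2591 + 0.0993 + 0.0288 + 0.1322 = 0.5194 ≈ 0.519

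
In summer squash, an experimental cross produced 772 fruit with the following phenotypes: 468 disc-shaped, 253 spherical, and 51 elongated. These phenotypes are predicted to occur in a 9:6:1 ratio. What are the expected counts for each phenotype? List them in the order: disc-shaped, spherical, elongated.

Under the 9:6:1 hypothesis (Σ ratio = 16, N = 772):
  disc-shaped: 772 × 9/16 = 434.25
  spherical: 772 × 6/16 = 289.5
  elongated: 772 × 1/16 = 48.25

434.25, 289.5, 48.25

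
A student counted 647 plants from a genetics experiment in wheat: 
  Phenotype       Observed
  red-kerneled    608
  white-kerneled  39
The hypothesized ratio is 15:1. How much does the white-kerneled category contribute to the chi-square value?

Total ratio parts = 16. Expected numbers out of 647:
  red-kerneled: 647 × 15/16 = 606.5625
  white-kerneled: 647 × 1/16 = 40.4375
Contribution of white-kerneled: (39 − 40.4375)² / 40.4375 = 0.0511

0.051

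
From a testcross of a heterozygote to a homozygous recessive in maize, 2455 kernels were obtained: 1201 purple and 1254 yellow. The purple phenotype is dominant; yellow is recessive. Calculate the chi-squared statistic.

A testcross of a heterozygote (Aa × aa) gives a 1:1 phenotypic ratio.
Under the 1:1 hypothesis (Σ ratio = 2, N = 2455):
  purple: 2455 × 1/2 = 1227.5
  yellow: 2455 × 1/2 = 1227.5
χ² = Σ (O − E)² / E
  purple: (1201 − 1227.5)² / 1227.5 = 0.5721
  yellow: (1254 − 1227.5)² / 1227.5 = 0.5721
χ² = 0.5721 + 0.5721 = 1.1442 ≈ 1.144

1.144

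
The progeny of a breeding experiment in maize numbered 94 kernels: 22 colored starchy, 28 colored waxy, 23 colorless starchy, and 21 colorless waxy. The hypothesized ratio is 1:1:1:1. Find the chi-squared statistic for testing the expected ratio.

1.234

The 1:1:1:1 ratio has 4 parts, so with N = 94 the expected counts are:
  colored starchy: 94 × 1/4 = 23.5
  colored waxy: 94 × 1/4 = 23.5
  colorless starchy: 94 × 1/4 = 23.5
  colorless waxy: 94 × 1/4 = 23.5
χ² = Σ (O − E)² / E
  colored starchy: (22 − 23.5)² / 23.5 = 0.0957
  colored waxy: (28 − 23.5)² / 23.5 = 0.8617
  colorless starchy: (23 − 23.5)² / 23.5 = 0.0106
  colorless waxy: (21 − 23.5)² / 23.5 = 0.2660
χ² = 0.0957 + 0.8617 + 0.0106 + 0.2660 = 1.234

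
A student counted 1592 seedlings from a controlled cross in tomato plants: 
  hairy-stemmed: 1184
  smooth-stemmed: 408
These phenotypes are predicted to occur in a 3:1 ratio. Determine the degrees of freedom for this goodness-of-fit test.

A goodness-of-fit test with 2 phenotype classes has df = 2 − 1 = 1.

1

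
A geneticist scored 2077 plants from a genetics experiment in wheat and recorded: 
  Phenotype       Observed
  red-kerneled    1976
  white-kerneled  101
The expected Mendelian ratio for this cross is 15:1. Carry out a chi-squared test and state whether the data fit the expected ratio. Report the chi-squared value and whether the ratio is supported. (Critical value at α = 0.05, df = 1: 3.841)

Under the 15:1 hypothesis (Σ ratio = 16, N = 2077):
  red-kerneled: 2077 × 15/16 = 1947.1875
  white-kerneled: 2077 × 1/16 = 129.8125
χ² = Σ (O − E)² / E
  red-kerneled: (1976 − 1947.1875)² / 1947.1875 = 0.4263
  white-kerneled: (101 − 129.8125)² / 129.8125 = 6.3951
χ² = 0.4263 + 6.3951 = 6.8214 ≈ 6.821
Degrees of freedom = 2 − 1 = 1; critical value at α = 0.05 is 3.841.
Since 6.821 > 3.841, we reject the null hypothesis — the data do not fit the 15:1 ratio.

6.821; not consistent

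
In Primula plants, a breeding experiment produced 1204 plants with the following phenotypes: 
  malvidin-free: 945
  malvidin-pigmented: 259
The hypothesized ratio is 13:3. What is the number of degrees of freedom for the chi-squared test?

1

A goodness-of-fit test with 2 phenotype classes has df = 2 − 1 = 1.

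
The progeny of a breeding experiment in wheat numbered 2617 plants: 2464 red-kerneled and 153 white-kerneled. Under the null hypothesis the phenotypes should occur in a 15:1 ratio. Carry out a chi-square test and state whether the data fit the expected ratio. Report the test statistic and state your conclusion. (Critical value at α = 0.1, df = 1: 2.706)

Total ratio parts = 16. Expected numbers out of 2617:
  red-kerneled: 2617 × 15/16 = 2453.4375
  white-kerneled: 2617 × 1/16 = 163.5625
χ² = Σ (O − E)² / E
  red-kerneled: (2464 − 2453.4375)² / 2453.4375 = 0.0455
  white-kerneled: (153 − 163.5625)² / 163.5625 = 0.6821
χ² = 0.0455 + 0.6821 = 0.7276 ≈ 0.728
Degrees of freedom = 2 − 1 = 1; critical value at α = 0.1 is 2.706.
Since 0.728 < 2.706, we fail to reject the null hypothesis — the data are consistent with the 15:1 ratio.

0.728; consistent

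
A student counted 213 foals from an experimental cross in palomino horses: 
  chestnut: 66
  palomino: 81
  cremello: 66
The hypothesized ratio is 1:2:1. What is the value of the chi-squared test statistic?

Total ratio parts = 4. Expected numbers out of 213:
  chestnut: 213 × 1/4 = 53.25
  palomino: 213 × 2/4 = 106.5
  cremello: 213 × 1/4 = 53.25
χ² = Σ (O − E)² / E
  chestnut: (66 − 53.25)² / 53.25 = 3.0528
  palomino: (81 − 106.5)² / 106.5 = 6.1056
  cremello: (66 − 53.25)² / 53.25 = 3.0528
χ² = 3.0528 + 6.1056 + 3.0528 = 12.2112 ≈ 12.211

12.211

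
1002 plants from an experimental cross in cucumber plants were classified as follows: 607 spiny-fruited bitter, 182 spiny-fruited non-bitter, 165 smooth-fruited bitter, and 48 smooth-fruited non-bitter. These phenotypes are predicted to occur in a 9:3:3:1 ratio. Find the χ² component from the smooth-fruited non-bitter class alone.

3.415

Total ratio parts = 16. Expected numbers out of 1002:
  spiny-fruited bitter: 1002 × 9/16 = 563.625
  spiny-fruited non-bitter: 1002 × 3/16 = 187.875
  smooth-fruited bitter: 1002 × 3/16 = 187.875
  smooth-fruited non-bitter: 1002 × 1/16 = 62.625
Contribution of smooth-fruited non-bitter: (48 − 62.625)² / 62.625 = 3.4154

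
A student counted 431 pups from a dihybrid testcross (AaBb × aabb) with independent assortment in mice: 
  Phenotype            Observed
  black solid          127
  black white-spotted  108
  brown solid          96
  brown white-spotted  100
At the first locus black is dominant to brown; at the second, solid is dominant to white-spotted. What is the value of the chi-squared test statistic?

5.278

A dihybrid testcross with independent assortment gives a 1:1:1:1 ratio.
Total ratio parts = 4. Expected numbers out of 431:
  black solid: 431 × 1/4 = 107.75
  black white-spotted: 431 × 1/4 = 107.75
  brown solid: 431 × 1/4 = 107.75
  brown white-spotted: 431 × 1/4 = 107.75
χ² = Σ (O − E)² / E
  black solid: (127 − 107.75)² / 107.75 = 3.4391
  black white-spotted: (108 − 107.75)² / 107.75 = 0.0006
  brown solid: (96 − 107.75)² / 107.75 = 1.2813
  brown white-spotted: (100 − 107.75)² / 107.75 = 0.5574
χ² = 3.4391 + 0.0006 + 1.2813 + 0.5574 = 5.2784 ≈ 5.278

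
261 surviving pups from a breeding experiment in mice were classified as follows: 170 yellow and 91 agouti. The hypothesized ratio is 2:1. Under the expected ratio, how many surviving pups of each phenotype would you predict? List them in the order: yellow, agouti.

174, 87

Under the 2:1 hypothesis (Σ ratio = 3, N = 261):
  yellow: 261 × 2/3 = 174
  agouti: 261 × 1/3 = 87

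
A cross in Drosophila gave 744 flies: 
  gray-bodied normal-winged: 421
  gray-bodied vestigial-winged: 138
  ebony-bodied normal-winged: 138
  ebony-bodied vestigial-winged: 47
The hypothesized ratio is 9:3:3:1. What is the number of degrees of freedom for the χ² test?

A goodness-of-fit test with 4 phenotype classes has df = 4 − 1 = 3.

3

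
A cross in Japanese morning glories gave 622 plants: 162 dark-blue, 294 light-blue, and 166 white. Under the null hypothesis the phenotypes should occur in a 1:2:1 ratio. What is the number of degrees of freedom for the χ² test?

A goodness-of-fit test with 3 phenotype classes has df = 3 − 1 = 2.

2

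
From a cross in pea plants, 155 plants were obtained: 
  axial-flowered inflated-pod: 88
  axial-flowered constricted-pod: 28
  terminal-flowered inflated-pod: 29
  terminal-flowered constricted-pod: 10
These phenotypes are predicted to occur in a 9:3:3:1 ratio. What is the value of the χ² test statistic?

0.057

Expected counts for N = 155 under a 9:3:3:1 ratio (total parts = 16):
  axial-flowered inflated-pod: 155 × 9/16 = 87.1875
  axial-flowered constricted-pod: 155 × 3/16 = 29.0625
  terminal-flowered inflated-pod: 155 × 3/16 = 29.0625
  terminal-flowered constricted-pod: 155 × 1/16 = 9.6875
χ² = Σ (O − E)² / E
  axial-flowered inflated-pod: (88 − 87.1875)² / 87.1875 = 0.0076
  axial-flowered constricted-pod: (28 − 29.0625)² / 29.0625 = 0.0388
  terminal-flowered inflated-pod: (29 − 29.0625)² / 29.0625 = 0.0001
  terminal-flowered constricted-pod: (10 − 9.6875)² / 9.6875 = 0.0101
χ² = 0.0076 + 0.0388 + 0.0001 + 0.0101 = 0.0566 ≈ 0.057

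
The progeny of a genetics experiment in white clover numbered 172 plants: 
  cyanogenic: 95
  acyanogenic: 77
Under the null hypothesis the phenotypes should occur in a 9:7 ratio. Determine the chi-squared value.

0.072

Expected counts for N = 172 under a 9:7 ratio (total parts = 16):
  cyanogenic: 172 × 9/16 = 96.75
  acyanogenic: 172 × 7/16 = 75.25
χ² = Σ (O − E)² / E
  cyanogenic: (95 − 96.75)² / 96.75 = 0.0317
  acyanogenic: (77 − 75.25)² / 75.25 = 0.0407
χ² = 0.0317 + 0.0407 = 0.0724 ≈ 0.072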